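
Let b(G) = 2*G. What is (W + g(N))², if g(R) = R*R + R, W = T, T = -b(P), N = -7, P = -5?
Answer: 2704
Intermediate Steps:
T = 10 (T = -2*(-5) = -1*(-10) = 10)
W = 10
g(R) = R + R² (g(R) = R² + R = R + R²)
(W + g(N))² = (10 - 7*(1 - 7))² = (10 - 7*(-6))² = (10 + 42)² = 52² = 2704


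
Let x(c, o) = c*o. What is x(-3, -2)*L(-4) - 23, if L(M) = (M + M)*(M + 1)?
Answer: 121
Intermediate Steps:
L(M) = 2*M*(1 + M) (L(M) = (2*M)*(1 + M) = 2*M*(1 + M))
x(-3, -2)*L(-4) - 23 = (-3*(-2))*(2*(-4)*(1 - 4)) - 23 = 6*(2*(-4)*(-3)) - 23 = 6*24 - 23 = 144 - 23 = 121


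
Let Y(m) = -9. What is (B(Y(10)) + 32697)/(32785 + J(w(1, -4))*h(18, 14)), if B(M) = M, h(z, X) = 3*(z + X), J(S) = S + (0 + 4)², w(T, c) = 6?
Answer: 32688/34897 ≈ 0.93670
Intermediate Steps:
J(S) = 16 + S (J(S) = S + 4² = S + 16 = 16 + S)
h(z, X) = 3*X + 3*z (h(z, X) = 3*(X + z) = 3*X + 3*z)
(B(Y(10)) + 32697)/(32785 + J(w(1, -4))*h(18, 14)) = (-9 + 32697)/(32785 + (16 + 6)*(3*14 + 3*18)) = 32688/(32785 + 22*(42 + 54)) = 32688/(32785 + 22*96) = 32688/(32785 + 2112) = 32688/34897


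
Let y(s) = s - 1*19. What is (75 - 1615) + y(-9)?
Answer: -1568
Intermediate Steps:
y(s) = -19 + s (y(s) = s - 19 = -19 + s)
(75 - 1615) + y(-9) = (75 - 1615) + (-19 - 9) = -1540 - 28 = -1568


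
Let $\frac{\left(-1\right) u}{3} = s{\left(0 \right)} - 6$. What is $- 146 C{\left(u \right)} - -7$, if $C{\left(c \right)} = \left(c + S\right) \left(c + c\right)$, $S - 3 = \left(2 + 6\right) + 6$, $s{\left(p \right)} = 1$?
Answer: $-140153$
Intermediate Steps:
$u = 15$ ($u = - 3 \left(1 - 6\right) = \left(-3\right) \left(-5\right) = 15$)
$S = 17$ ($S = 3 + \left(\left(2 + 6\right) + 6\right) = 3 + \left(8 + 6\right) = 3 + 14 = 17$)
$C{\left(c \right)} = 2 c \left(17 + c\right)$ ($C{\left(c \right)} = \left(c + 17\right) \left(c + c\right) = \left(17 + c\right) 2 c = 2 c \left(17 + c\right)$)
$- 146 C{\left(u \right)} - -7 = - 146 \cdot 2 \cdot 15 \left(17 + 15\right) - -7 = - 146 \cdot 2 \cdot 15 \cdot 32 + \left(-65 + 72\right) = \left(-146\right) 960 + 7 = -140160 + 7 = -140153$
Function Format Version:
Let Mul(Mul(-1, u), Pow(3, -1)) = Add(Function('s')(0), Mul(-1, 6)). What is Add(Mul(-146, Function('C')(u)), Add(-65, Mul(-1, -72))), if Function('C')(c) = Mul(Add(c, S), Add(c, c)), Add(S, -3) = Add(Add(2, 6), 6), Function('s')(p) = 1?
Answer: -140153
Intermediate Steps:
u = 15 (u = Mul(-3, Add(1, Mul(-1, 6))) = Mul(-3, Add(1, -6)) = Mul(-3, -5) = 15)
S = 17 (S = Add(3, Add(Add(2, 6), 6)) = Add(3, Add(8, 6)) = Add(3, 14) = 17)
Function('C')(c) = Mul(2, c, Add(17, c)) (Function('C')(c) = Mul(Add(c, 17), Add(c, c)) = Mul(Add(17, c), Mul(2, c)) = Mul(2, c, Add(17, c)))
Add(Mul(-146, Function('C')(u)), Add(-65, Mul(-1, -72))) = Add(Mul(-146, Mul(2, 15, Add(17, 15))), Add(-65, Mul(-1, -72))) = Add(Mul(-146, Mul(2, 15, 32)), Add(-65, 72)) = Add(Mul(-146, 960), 7) = Add(-140160, 7) = -140153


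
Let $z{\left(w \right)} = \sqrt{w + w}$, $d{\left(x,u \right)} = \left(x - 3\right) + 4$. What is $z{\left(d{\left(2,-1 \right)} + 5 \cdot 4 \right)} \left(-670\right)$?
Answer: $- 670 \sqrt{46} \approx -4544.2$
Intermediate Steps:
$d{\left(x,u \right)} = 1 + x$ ($d{\left(x,u \right)} = \left(-3 + x\right) + 4 = 1 + x$)
$z{\left(w \right)} = \sqrt{2} \sqrt{w}$ ($z{\left(w \right)} = \sqrt{2 w} = \sqrt{2} \sqrt{w}$)
$z{\left(d{\left(2,-1 \right)} + 5 \cdot 4 \right)} \left(-670\right) = \sqrt{2} \sqrt{\left(1 + 2\right) + 5 \cdot 4} \left(-670\right) = \sqrt{2} \sqrt{3 + 20} \left(-670\right) = \sqrt{2} \sqrt{23} \left(-670\right) = \sqrt{46} \left(-670\right) = - 670 \sqrt{46}$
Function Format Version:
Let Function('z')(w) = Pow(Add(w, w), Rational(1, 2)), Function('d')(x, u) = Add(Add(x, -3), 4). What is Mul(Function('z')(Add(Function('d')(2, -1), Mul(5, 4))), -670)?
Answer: Mul(-670, Pow(46, Rational(1, 2))) ≈ -4544.2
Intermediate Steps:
Function('d')(x, u) = Add(1, x) (Function('d')(x, u) = Add(Add(-3, x), 4) = Add(1, x))
Function('z')(w) = Mul(Pow(2, Rational(1, 2)), Pow(w, Rational(1, 2))) (Function('z')(w) = Pow(Mul(2, w), Rational(1, 2)) = Mul(Pow(2, Rational(1, 2)), Pow(w, Rational(1, 2))))
Mul(Function('z')(Add(Function('d')(2, -1), Mul(5, 4))), -670) = Mul(Mul(Pow(2, Rational(1, 2)), Pow(Add(Add(1, 2), Mul(5, 4)), Rational(1, 2))), -670) = Mul(Mul(Pow(2, Rational(1, 2)), Pow(Add(3, 20), Rational(1, 2))), -670) = Mul(Mul(Pow(2, Rational(1, 2)), Pow(23, Rational(1, 2))), -670) = Mul(Pow(46, Rational(1, 2)), -670) = Mul(-670, Pow(46, Rational(1, 2)))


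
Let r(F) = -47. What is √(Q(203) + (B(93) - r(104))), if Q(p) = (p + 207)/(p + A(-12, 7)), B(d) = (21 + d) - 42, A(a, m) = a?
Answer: 3*√491061/191 ≈ 11.007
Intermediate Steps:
B(d) = -21 + d
Q(p) = (207 + p)/(-12 + p) (Q(p) = (p + 207)/(p - 12) = (207 + p)/(-12 + p))
√(Q(203) + (B(93) - r(104))) = √((207 + 203)/(-12 + 203) + ((-21 + 93) - 1*(-47))) = √(410/191 + (72 + 47)) = √((1/191)*410 + 119) = √(410/191 + 119) = √(23139/191) = 3*√491061/191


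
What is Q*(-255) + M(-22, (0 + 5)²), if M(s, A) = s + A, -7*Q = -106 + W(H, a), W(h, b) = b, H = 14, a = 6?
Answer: -25479/7 ≈ -3639.9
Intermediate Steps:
Q = 100/7 (Q = -(-106 + 6)/7 = -⅐*(-100) = 100/7 ≈ 14.286)
M(s, A) = A + s
Q*(-255) + M(-22, (0 + 5)²) = (100/7)*(-255) + ((0 + 5)² - 22) = -25500/7 + (5² - 22) = -25500/7 + (25 - 22) = -25500/7 + 3 = -25479/7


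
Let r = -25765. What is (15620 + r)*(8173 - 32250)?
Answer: 244261165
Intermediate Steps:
(15620 + r)*(8173 - 32250) = (15620 - 25765)*(8173 - 32250) = -10145*(-24077) = 244261165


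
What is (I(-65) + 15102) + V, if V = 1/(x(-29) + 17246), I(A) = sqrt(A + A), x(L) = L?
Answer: 260011135/17217 + I*sqrt(130) ≈ 15102.0 + 11.402*I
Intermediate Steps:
I(A) = sqrt(2)*sqrt(A) (I(A) = sqrt(2*A) = sqrt(2)*sqrt(A))
V = 1/17217 (V = 1/(-29 + 17246) = 1/17217 ≈ 5.8082e-5)
(I(-65) + 15102) + V = (sqrt(2)*sqrt(-65) + 15102) + 1/17217 = (sqrt(2)*(I*sqrt(65)) + 15102) + 1/17217 = (I*sqrt(130) + 15102) + 1/17217 = (15102 + I*sqrt(130)) + 1/17217 = 260011135/17217 + I*sqrt(130)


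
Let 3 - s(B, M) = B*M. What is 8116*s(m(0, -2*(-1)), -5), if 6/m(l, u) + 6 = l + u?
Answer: -36522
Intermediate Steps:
m(l, u) = 6/(-6 + l + u) (m(l, u) = 6/(-6 + (l + u)) = 6/(-6 + l + u))
s(B, M) = 3 - B*M
8116*s(m(0, -2*(-1)), -5) = 8116*(3 - 1*6/(-6 + 0 - 2*(-1))*(-5)) = 8116*(3 - 1*6/(-6 + 0 + 2)*(-5)) = 8116*(3 - 1*6/(-4)*(-5)) = 8116*(3 - 1*6*(-¼)*(-5)) = 8116*(3 - 1*(-3/2)*(-5)) = 8116*(3 - 15/2) = 8116*(-9/2) = -36522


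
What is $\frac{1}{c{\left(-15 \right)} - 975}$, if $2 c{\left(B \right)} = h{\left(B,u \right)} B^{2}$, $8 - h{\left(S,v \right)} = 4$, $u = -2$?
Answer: $- \frac{1}{525} \approx -0.0019048$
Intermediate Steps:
$h{\left(S,v \right)} = 4$ ($h{\left(S,v \right)} = 8 - 4 = 4$)
$c{\left(B \right)} = 2 B^{2}$ ($c{\left(B \right)} = \frac{4 B^{2}}{2} = 2 B^{2}$)
$\frac{1}{c{\left(-15 \right)} - 975} = \frac{1}{2 \left(-15\right)^{2} - 975} = \frac{1}{2 \cdot 225 - 975} = \frac{1}{450 - 975} = \frac{1}{-525} = - \frac{1}{525}$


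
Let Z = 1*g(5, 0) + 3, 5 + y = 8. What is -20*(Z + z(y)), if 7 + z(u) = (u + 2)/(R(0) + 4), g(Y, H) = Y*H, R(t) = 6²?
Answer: 155/2 ≈ 77.500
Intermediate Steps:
R(t) = 36
y = 3 (y = -5 + 8 = 3)
g(Y, H) = H*Y
Z = 3 (Z = 1*(0*5) + 3 = 1*0 + 3 = 0 + 3 = 3)
z(u) = -139/20 + u/40 (z(u) = -7 + (u + 2)/(36 + 4) = -7 + (2 + u)/40 = -7 + (2 + u)*(1/40) = -7 + (1/20 + u/40) = -139/20 + u/40)
-20*(Z + z(y)) = -20*(3 + (-139/20 + (1/40)*3)) = -20*(3 + (-139/20 + 3/40)) = -20*(3 - 55/8) = -20*(-31/8) = 155/2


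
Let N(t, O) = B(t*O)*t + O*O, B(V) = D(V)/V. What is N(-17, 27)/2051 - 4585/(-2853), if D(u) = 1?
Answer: 4921619/2507787 ≈ 1.9625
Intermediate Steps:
B(V) = 1/V
N(t, O) = 1/O + O² (N(t, O) = t/((t*O)) + O*O = t/((O*t)) + O² = (1/(O*t))*t + O² = 1/O + O²)
N(-17, 27)/2051 - 4585/(-2853) = ((1 + 27³)/27)/2051 - 4585/(-2853) = ((1 + 19683)/27)*(1/2051) - 4585*(-1/2853) = ((1/27)*19684)*(1/2051) + 4585/2853 = (19684/27)*(1/2051) + 4585/2853 = 2812/7911 + 4585/2853 = 4921619/2507787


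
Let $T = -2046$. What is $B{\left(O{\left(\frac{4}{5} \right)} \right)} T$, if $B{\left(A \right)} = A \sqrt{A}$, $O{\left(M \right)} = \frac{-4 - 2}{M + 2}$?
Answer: $\frac{30690 i \sqrt{105}}{49} \approx 6417.9 i$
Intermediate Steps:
$O{\left(M \right)} = - \frac{6}{2 + M}$
$B{\left(A \right)} = A^{\frac{3}{2}}$
$B{\left(O{\left(\frac{4}{5} \right)} \right)} T = \left(- \frac{6}{2 + \frac{4}{5}}\right)^{\frac{3}{2}} \left(-2046\right) = \left(- \frac{6}{\frac{14}{5}}\right)^{\frac{3}{2}} \left(-2046\right) = \left(\left(-6\right) \frac{5}{14}\right)^{\frac{3}{2}} \left(-2046\right) = \left(- \frac{15}{7}\right)^{\frac{3}{2}} \left(-2046\right) = - \frac{15 i \sqrt{105}}{49} \left(-2046\right) = \frac{30690 i \sqrt{105}}{49}$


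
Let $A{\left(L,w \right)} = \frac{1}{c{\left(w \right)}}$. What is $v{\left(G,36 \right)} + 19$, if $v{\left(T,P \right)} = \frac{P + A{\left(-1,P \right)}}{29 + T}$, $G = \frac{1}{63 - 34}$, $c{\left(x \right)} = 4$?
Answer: $\frac{68197}{3368} \approx 20.249$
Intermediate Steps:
$G = \frac{1}{29} \approx 0.034483$
$A{\left(L,w \right)} = \frac{1}{4}$
$v{\left(T,P \right)} = \frac{\frac{1}{4} + P}{29 + T}$ ($v{\left(T,P \right)} = \frac{P + \frac{1}{4}}{29 + T} = \frac{\frac{1}{4} + P}{29 + T}$)
$v{\left(G,36 \right)} + 19 = \frac{\frac{1}{4} + 36}{29 + \frac{1}{29}} + 19 = \frac{1}{\frac{842}{29}} \cdot \frac{145}{4} + 19 = \frac{29}{842} \cdot \frac{145}{4} + 19 = \frac{4205}{3368} + 19 = \frac{68197}{3368}$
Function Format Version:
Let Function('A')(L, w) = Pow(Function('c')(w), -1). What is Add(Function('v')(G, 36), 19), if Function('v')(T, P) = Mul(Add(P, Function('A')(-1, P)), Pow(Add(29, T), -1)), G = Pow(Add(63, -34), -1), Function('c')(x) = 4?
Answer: Rational(68197, 3368) ≈ 20.249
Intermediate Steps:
G = Rational(1, 29) (G = Pow(29, -1) = Rational(1, 29) ≈ 0.034483)
Function('A')(L, w) = Rational(1, 4) (Function('A')(L, w) = Pow(4, -1) = Rational(1, 4))
Function('v')(T, P) = Mul(Pow(Add(29, T), -1), Add(Rational(1, 4), P)) (Function('v')(T, P) = Mul(Add(P, Rational(1, 4)), Pow(Add(29, T), -1)) = Mul(Add(Rational(1, 4), P), Pow(Add(29, T), -1)) = Mul(Pow(Add(29, T), -1), Add(Rational(1, 4), P)))
Add(Function('v')(G, 36), 19) = Add(Mul(Pow(Add(29, Rational(1, 29)), -1), Add(Rational(1, 4), 36)), 19) = Add(Mul(Pow(Rational(842, 29), -1), Rational(145, 4)), 19) = Add(Mul(Rational(29, 842), Rational(145, 4)), 19) = Add(Rational(4205, 3368), 19) = Rational(68197, 3368)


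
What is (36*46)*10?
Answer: 16560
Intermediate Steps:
(36*46)*10 = 1656*10 = 16560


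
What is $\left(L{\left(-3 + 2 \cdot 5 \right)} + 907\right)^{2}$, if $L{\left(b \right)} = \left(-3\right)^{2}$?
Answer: $839056$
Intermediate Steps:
$L{\left(b \right)} = 9$
$\left(L{\left(-3 + 2 \cdot 5 \right)} + 907\right)^{2} = \left(9 + 907\right)^{2} = 916^{2} = 839056$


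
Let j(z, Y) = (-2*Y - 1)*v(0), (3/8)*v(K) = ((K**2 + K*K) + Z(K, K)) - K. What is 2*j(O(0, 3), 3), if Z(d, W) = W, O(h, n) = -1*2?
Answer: 0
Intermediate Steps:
O(h, n) = -2
v(K) = 16*K**2/3 (v(K) = 8*(((K**2 + K*K) + K) - K)/3 = 8*(((K**2 + K**2) + K) - K)/3 = 8*((2*K**2 + K) - K)/3 = 8*((K + 2*K**2) - K)/3 = 8*(2*K**2)/3 = 16*K**2/3)
j(z, Y) = 0 (j(z, Y) = (-2*Y - 1)*((16/3)*0**2) = (-1 - 2*Y)*((16/3)*0) = (-1 - 2*Y)*0 = 0)
2*j(O(0, 3), 3) = 2*0 = 0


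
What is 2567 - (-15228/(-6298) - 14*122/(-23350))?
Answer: 2006023007/782225 ≈ 2564.5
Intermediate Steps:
2567 - (-15228/(-6298) - 14*122/(-23350)) = 2567 - (-15228*(-1/6298) - 1708*(-1/23350)) = 2567 - (162/67 + 854/11675) = 2567 - 1*1948568/782225 = 2567 - 1948568/782225 = 2006023007/782225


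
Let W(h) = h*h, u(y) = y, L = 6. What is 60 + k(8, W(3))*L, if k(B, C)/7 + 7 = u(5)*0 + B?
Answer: 102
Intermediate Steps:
W(h) = h²
k(B, C) = -49 + 7*B (k(B, C) = -49 + 7*(5*0 + B) = -49 + 7*(0 + B) = -49 + 7*B)
60 + k(8, W(3))*L = 60 + (-49 + 7*8)*6 = 60 + (-49 + 56)*6 = 60 + 7*6 = 60 + 42 = 102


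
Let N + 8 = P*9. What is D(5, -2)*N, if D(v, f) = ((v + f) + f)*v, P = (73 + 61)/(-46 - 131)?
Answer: -4370/59 ≈ -74.068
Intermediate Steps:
P = -134/177 (P = 134/(-177) = 134*(-1/177) = -134/177 ≈ -0.75706)
D(v, f) = v*(v + 2*f) (D(v, f) = ((f + v) + f)*v = (v + 2*f)*v = v*(v + 2*f))
N = -874/59 (N = -8 - 134/177*9 = -8 - 402/59 = -874/59 ≈ -14.814)
D(5, -2)*N = (5*(5 + 2*(-2)))*(-874/59) = (5*(5 - 4))*(-874/59) = (5*1)*(-874/59) = 5*(-874/59) = -4370/59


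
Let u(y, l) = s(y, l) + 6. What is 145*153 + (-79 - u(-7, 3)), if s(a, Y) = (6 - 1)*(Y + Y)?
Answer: 22070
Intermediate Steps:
s(a, Y) = 10*Y (s(a, Y) = 5*(2*Y) = 10*Y)
u(y, l) = 6 + 10*l (u(y, l) = 10*l + 6 = 6 + 10*l)
145*153 + (-79 - u(-7, 3)) = 145*153 + (-79 - (6 + 10*3)) = 22185 + (-79 - (6 + 30)) = 22185 + (-79 - 1*36) = 22185 + (-79 - 36) = 22185 - 115 = 22070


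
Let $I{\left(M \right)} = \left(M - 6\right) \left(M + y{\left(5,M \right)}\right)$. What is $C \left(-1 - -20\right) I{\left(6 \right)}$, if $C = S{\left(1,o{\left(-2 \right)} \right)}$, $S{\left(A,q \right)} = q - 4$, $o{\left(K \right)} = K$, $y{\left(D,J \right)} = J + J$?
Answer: $0$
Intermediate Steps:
$y{\left(D,J \right)} = 2 J$
$S{\left(A,q \right)} = -4 + q$ ($S{\left(A,q \right)} = q - 4 = -4 + q$)
$I{\left(M \right)} = 3 M \left(-6 + M\right)$ ($I{\left(M \right)} = \left(M - 6\right) \left(M + 2 M\right) = \left(-6 + M\right) 3 M = 3 M \left(-6 + M\right)$)
$C = -6$ ($C = -4 - 2 = -6$)
$C \left(-1 - -20\right) I{\left(6 \right)} = - 6 \left(-1 - -20\right) 3 \cdot 6 \left(-6 + 6\right) = - 6 \left(-1 + 20\right) 3 \cdot 6 \cdot 0 = \left(-6\right) 19 \cdot 0 = \left(-114\right) 0 = 0$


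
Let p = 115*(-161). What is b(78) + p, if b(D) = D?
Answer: -18437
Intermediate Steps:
p = -18515
b(78) + p = 78 - 18515 = -18437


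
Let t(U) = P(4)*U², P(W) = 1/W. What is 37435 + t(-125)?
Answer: 165365/4 ≈ 41341.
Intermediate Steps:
t(U) = U²/4
37435 + t(-125) = 37435 + (¼)*(-125)² = 37435 + (¼)*15625 = 37435 + 15625/4 = 165365/4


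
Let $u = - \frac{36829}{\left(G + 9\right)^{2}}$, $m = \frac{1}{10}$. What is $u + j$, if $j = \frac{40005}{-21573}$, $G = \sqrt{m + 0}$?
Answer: $- \frac{718852774475}{1568790957} + \frac{6629220 \sqrt{10}}{654481} \approx -426.19$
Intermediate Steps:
$m = \frac{1}{10} \approx 0.1$
$G = \frac{\sqrt{10}}{10}$ ($G = \sqrt{\frac{1}{10} + 0} = \sqrt{\frac{1}{10}} = \frac{\sqrt{10}}{10} \approx 0.31623$)
$u = - \frac{36829}{\left(9 + \frac{\sqrt{10}}{10}\right)^{2}}$ ($u = - \frac{36829}{\left(\frac{\sqrt{10}}{10} + 9\right)^{2}} = - \frac{36829}{\left(9 + \frac{\sqrt{10}}{10}\right)^{2}} \approx -424.34$)
$j = - \frac{4445}{2397}$ ($j = 40005 \left(- \frac{1}{21573}\right) = - \frac{4445}{2397} \approx -1.8544$)
$u + j = - \frac{3682900}{\left(90 + \sqrt{10}\right)^{2}} - \frac{4445}{2397} = - \frac{4445}{2397} - \frac{3682900}{\left(90 + \sqrt{10}\right)^{2}}$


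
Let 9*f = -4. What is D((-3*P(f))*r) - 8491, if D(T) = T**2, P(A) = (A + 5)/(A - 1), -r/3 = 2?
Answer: -890335/169 ≈ -5268.3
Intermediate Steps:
r = -6 (r = -3*2 = -6)
f = -4/9 (f = (1/9)*(-4) = -4/9 ≈ -0.44444)
P(A) = (5 + A)/(-1 + A)
D((-3*P(f))*r) - 8491 = (-3*(5 - 4/9)/(-1 - 4/9)*(-6))**2 - 8491 = (-3*41/((-13/9)*9)*(-6))**2 - 8491 = (-(-27)*41/(13*9)*(-6))**2 - 8491 = (-3*(-41/13)*(-6))**2 - 8491 = ((123/13)*(-6))**2 - 8491 = (-738/13)**2 - 8491 = 544644/169 - 8491 = -890335/169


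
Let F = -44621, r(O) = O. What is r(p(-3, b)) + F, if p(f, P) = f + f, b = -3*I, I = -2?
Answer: -44627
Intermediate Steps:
b = 6 (b = -3*(-2) = 6)
p(f, P) = 2*f
r(p(-3, b)) + F = 2*(-3) - 44621 = -6 - 44621 = -44627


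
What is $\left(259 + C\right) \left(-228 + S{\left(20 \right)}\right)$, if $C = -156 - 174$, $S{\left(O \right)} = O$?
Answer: $14768$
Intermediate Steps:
$C = -330$ ($C = -156 - 174 = -330$)
$\left(259 + C\right) \left(-228 + S{\left(20 \right)}\right) = \left(259 - 330\right) \left(-228 + 20\right) = \left(-71\right) \left(-208\right) = 14768$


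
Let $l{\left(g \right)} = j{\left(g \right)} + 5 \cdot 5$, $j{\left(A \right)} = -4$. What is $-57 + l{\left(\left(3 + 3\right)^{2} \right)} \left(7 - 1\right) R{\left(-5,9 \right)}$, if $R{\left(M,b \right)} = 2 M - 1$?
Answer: $-1443$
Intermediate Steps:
$R{\left(M,b \right)} = -1 + 2 M$
$l{\left(g \right)} = 21$ ($l{\left(g \right)} = -4 + 5 \cdot 5 = -4 + 25 = 21$)
$-57 + l{\left(\left(3 + 3\right)^{2} \right)} \left(7 - 1\right) R{\left(-5,9 \right)} = -57 + 21 \left(7 - 1\right) \left(-1 + 2 \left(-5\right)\right) = -57 + 21 \cdot 6 \left(-1 - 10\right) = -57 + 126 \left(-11\right) = -57 - 1386 = -1443$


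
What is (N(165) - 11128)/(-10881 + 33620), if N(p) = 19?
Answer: -11109/22739 ≈ -0.48854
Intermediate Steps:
(N(165) - 11128)/(-10881 + 33620) = (19 - 11128)/(-10881 + 33620) = -11109/22739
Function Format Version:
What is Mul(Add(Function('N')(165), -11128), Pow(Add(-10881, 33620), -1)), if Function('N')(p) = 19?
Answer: Rational(-11109, 22739) ≈ -0.48854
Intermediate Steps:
Mul(Add(Function('N')(165), -11128), Pow(Add(-10881, 33620), -1)) = Mul(Add(19, -11128), Pow(Add(-10881, 33620), -1)) = Mul(-11109, Pow(22739, -1)) = Mul(-11109, Rational(1, 22739)) = Rational(-11109, 22739)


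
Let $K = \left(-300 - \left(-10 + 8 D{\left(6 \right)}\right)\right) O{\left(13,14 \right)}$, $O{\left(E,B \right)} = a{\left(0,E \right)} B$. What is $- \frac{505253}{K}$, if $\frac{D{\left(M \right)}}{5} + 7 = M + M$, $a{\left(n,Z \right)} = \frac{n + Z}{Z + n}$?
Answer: $\frac{72179}{980} \approx 73.652$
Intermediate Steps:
$a{\left(n,Z \right)} = 1$ ($a{\left(n,Z \right)} = \frac{Z + n}{Z + n} = 1$)
$O{\left(E,B \right)} = B$ ($O{\left(E,B \right)} = 1 B = B$)
$D{\left(M \right)} = -35 + 10 M$ ($D{\left(M \right)} = -35 + 5 \left(M + M\right) = -35 + 5 \cdot 2 M = -35 + 10 M$)
$K = -6860$ ($K = \left(-300 + \left(10 - 8 \left(-35 + 10 \cdot 6\right)\right)\right) 14 = \left(-300 + \left(10 - 8 \left(-35 + 60\right)\right)\right) 14 = \left(-300 + \left(10 - 200\right)\right) 14 = \left(-300 - 190\right) 14 = \left(-490\right) 14 = -6860$)
$- \frac{505253}{K} = - \frac{505253}{-6860} = \left(-505253\right) \left(- \frac{1}{6860}\right) = \frac{72179}{980}$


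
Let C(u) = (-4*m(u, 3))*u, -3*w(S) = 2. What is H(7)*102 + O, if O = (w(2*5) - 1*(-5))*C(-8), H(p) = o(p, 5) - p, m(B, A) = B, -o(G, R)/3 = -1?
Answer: -4552/3 ≈ -1517.3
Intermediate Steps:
o(G, R) = 3 (o(G, R) = -3*(-1) = 3)
H(p) = 3 - p
w(S) = -2/3 (w(S) = -1/3*2 = -2/3)
C(u) = -4*u**2 (C(u) = (-4*u)*u = -4*u**2)
O = -3328/3 (O = (-2/3 - 1*(-5))*(-4*(-8)**2) = (-2/3 + 5)*(-4*64) = (13/3)*(-256) = -3328/3 ≈ -1109.3)
H(7)*102 + O = (3 - 1*7)*102 - 3328/3 = (3 - 7)*102 - 3328/3 = -4*102 - 3328/3 = -408 - 3328/3 = -4552/3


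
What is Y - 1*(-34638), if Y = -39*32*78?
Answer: -62706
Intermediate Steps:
Y = -97344 (Y = -1248*78 = -97344)
Y - 1*(-34638) = -97344 - 1*(-34638) = -97344 + 34638 = -62706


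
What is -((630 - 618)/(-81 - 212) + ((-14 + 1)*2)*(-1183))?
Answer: -9012082/293 ≈ -30758.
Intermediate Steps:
-((630 - 618)/(-81 - 212) + ((-14 + 1)*2)*(-1183)) = -(12/(-293) - 13*2*(-1183)) = -(12*(-1/293) - 26*(-1183)) = -(-12/293 + 30758) = -1*9012082/293 = -9012082/293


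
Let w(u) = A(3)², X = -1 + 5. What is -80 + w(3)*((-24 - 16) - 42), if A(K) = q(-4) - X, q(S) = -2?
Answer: -3032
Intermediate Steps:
X = 4
A(K) = -6 (A(K) = -2 - 1*4 = -2 - 4 = -6)
w(u) = 36 (w(u) = (-6)² = 36)
-80 + w(3)*((-24 - 16) - 42) = -80 + 36*((-24 - 16) - 42) = -80 + 36*(-40 - 42) = -80 + 36*(-82) = -80 - 2952 = -3032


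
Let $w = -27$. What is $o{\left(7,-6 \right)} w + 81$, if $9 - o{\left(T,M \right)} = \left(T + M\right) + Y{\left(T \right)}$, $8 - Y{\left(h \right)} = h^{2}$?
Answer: $-1242$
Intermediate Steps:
$Y{\left(h \right)} = 8 - h^{2}$
$o{\left(T,M \right)} = 1 + T^{2} - M - T$ ($o{\left(T,M \right)} = 9 - \left(\left(T + M\right) - \left(-8 + T^{2}\right)\right) = 9 - \left(\left(M + T\right) - \left(-8 + T^{2}\right)\right) = 9 - \left(8 + M + T - T^{2}\right) = 1 + T^{2} - M - T$)
$o{\left(7,-6 \right)} w + 81 = \left(1 + 7^{2} - -6 - 7\right) \left(-27\right) + 81 = \left(1 + 49 + 6 - 7\right) \left(-27\right) + 81 = 49 \left(-27\right) + 81 = -1323 + 81 = -1242$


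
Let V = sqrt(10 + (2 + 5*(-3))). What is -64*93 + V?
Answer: -5952 + I*sqrt(3) ≈ -5952.0 + 1.732*I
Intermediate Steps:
V = I*sqrt(3) (V = sqrt(10 + (2 - 15)) = sqrt(10 - 13) = sqrt(-3) = I*sqrt(3) ≈ 1.732*I)
-64*93 + V = -64*93 + I*sqrt(3) = -5952 + I*sqrt(3)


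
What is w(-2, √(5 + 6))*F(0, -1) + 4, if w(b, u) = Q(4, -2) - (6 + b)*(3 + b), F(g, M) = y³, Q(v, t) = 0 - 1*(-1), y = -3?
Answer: 85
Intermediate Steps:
Q(v, t) = 1 (Q(v, t) = 0 + 1 = 1)
F(g, M) = -27 (F(g, M) = (-3)³ = -27)
w(b, u) = 1 - (3 + b)*(6 + b) (w(b, u) = 1 - (6 + b)*(3 + b) = 1 - (3 + b)*(6 + b))
w(-2, √(5 + 6))*F(0, -1) + 4 = (-17 - 1*(-2)² - 9*(-2))*(-27) + 4 = (-17 - 1*4 + 18)*(-27) + 4 = (-17 - 4 + 18)*(-27) + 4 = -3*(-27) + 4 = 81 + 4 = 85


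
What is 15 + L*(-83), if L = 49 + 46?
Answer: -7870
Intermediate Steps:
L = 95
15 + L*(-83) = 15 + 95*(-83) = 15 - 7885 = -7870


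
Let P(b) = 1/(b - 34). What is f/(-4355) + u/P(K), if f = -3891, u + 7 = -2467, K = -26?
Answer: 646460091/4355 ≈ 1.4844e+5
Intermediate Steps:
u = -2474 (u = -7 - 2467 = -2474)
P(b) = 1/(-34 + b)
f/(-4355) + u/P(K) = -3891/(-4355) - 2474/(1/(-34 - 26)) = -3891*(-1/4355) - 2474/(1/(-60)) = 3891/4355 - 2474/(-1/60) = 3891/4355 - 2474*(-60) = 3891/4355 + 148440 = 646460091/4355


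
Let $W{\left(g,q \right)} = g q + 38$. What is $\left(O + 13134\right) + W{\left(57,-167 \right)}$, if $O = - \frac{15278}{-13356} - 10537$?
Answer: $- \frac{45963713}{6678} \approx -6882.9$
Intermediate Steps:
$W{\left(g,q \right)} = 38 + g q$
$O = - \frac{70358447}{6678}$ ($O = \left(-15278\right) \left(- \frac{1}{13356}\right) - 10537 = \frac{7639}{6678} - 10537 = - \frac{70358447}{6678} \approx -10536.0$)
$\left(O + 13134\right) + W{\left(57,-167 \right)} = \left(- \frac{70358447}{6678} + 13134\right) + \left(38 + 57 \left(-167\right)\right) = \frac{17350405}{6678} + \left(38 - 9519\right) = \frac{17350405}{6678} - 9481 = - \frac{45963713}{6678}$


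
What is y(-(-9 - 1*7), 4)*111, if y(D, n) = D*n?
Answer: 7104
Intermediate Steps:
y(-(-9 - 1*7), 4)*111 = (-(-9 - 1*7)*4)*111 = (-(-9 - 7)*4)*111 = (-1*(-16)*4)*111 = (16*4)*111 = 64*111 = 7104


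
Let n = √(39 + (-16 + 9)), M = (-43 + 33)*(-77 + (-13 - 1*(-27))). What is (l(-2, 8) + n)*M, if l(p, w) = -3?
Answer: -1890 + 2520*√2 ≈ 1673.8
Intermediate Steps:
M = 630 (M = -10*(-77 + (-13 + 27)) = -10*(-77 + 14) = -10*(-63) = 630)
n = 4*√2 (n = √(39 - 7) = √32 = 4*√2 ≈ 5.6569)
(l(-2, 8) + n)*M = (-3 + 4*√2)*630 = -1890 + 2520*√2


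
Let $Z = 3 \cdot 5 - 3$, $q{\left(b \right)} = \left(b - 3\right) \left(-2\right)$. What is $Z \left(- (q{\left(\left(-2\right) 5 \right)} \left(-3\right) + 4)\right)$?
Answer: $888$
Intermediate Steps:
$q{\left(b \right)} = 6 - 2 b$ ($q{\left(b \right)} = \left(-3 + b\right) \left(-2\right) = 6 - 2 b$)
$Z = 12$ ($Z = 15 - 3 = 12$)
$Z \left(- (q{\left(\left(-2\right) 5 \right)} \left(-3\right) + 4)\right) = 12 \left(- (\left(6 - 2 \left(\left(-2\right) 5\right)\right) \left(-3\right) + 4)\right) = 12 \left(- (\left(6 - -20\right) \left(-3\right) + 4)\right) = 12 \left(- (\left(6 + 20\right) \left(-3\right) + 4)\right) = 12 \left(- (26 \left(-3\right) + 4)\right) = 12 \left(- (-78 + 4)\right) = 12 \left(\left(-1\right) \left(-74\right)\right) = 12 \cdot 74 = 888$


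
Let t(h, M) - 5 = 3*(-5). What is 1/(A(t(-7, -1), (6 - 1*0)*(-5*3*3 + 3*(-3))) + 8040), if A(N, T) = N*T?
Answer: 1/11280 ≈ 8.8652e-5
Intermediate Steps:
t(h, M) = -10 (t(h, M) = 5 + 3*(-5) = 5 - 15 = -10)
1/(A(t(-7, -1), (6 - 1*0)*(-5*3*3 + 3*(-3))) + 8040) = 1/(-10*(6 - 1*0)*(-5*3*3 + 3*(-3)) + 8040) = 1/(-10*(6 + 0)*(-15*3 - 9) + 8040) = 1/(-60*(-45 - 9) + 8040) = 1/(-60*(-54) + 8040) = 1/(-10*(-324) + 8040) = 1/(3240 + 8040) = 1/11280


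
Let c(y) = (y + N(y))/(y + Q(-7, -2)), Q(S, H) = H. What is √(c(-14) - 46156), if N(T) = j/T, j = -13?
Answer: I*√144742654/56 ≈ 214.84*I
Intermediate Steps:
N(T) = -13/T
c(y) = (y - 13/y)/(-2 + y) (c(y) = (y - 13/y)/(y - 2) = (y - 13/y)/(-2 + y))
√(c(-14) - 46156) = √((-13 + (-14)²)/((-14)*(-2 - 14)) - 46156) = √(-1/14*(-13 + 196)/(-16) - 46156) = √(-1/14*(-1/16)*183 - 46156) = √(183/224 - 46156) = √(-10338761/224) = I*√144742654/56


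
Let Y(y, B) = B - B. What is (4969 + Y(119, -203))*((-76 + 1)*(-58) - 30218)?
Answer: -128538092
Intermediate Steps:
Y(y, B) = 0
(4969 + Y(119, -203))*((-76 + 1)*(-58) - 30218) = (4969 + 0)*((-76 + 1)*(-58) - 30218) = 4969*(-75*(-58) - 30218) = 4969*(4350 - 30218) = 4969*(-25868) = -128538092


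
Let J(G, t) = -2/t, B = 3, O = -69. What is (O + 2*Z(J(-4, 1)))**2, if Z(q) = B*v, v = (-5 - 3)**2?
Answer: 99225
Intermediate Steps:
v = 64 (v = (-8)**2 = 64)
Z(q) = 192 (Z(q) = 3*64 = 192)
(O + 2*Z(J(-4, 1)))**2 = (-69 + 2*192)**2 = (-69 + 384)**2 = 315**2 = 99225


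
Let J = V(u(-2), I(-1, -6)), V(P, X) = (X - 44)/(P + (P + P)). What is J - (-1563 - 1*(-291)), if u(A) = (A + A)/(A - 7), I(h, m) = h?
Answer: 4953/4 ≈ 1238.3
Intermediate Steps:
u(A) = 2*A/(-7 + A) (u(A) = (2*A)/(-7 + A) = 2*A/(-7 + A))
V(P, X) = (-44 + X)/(3*P) (V(P, X) = (-44 + X)/(P + 2*P) = (-44 + X)/((3*P)) = (-44 + X)*(1/(3*P)) = (-44 + X)/(3*P))
J = -135/4 (J = (-44 - 1)/(3*((2*(-2)/(-7 - 2)))) = (⅓)*(-45)/(2*(-2)/(-9)) = (⅓)*(-45)/(2*(-2)*(-⅑)) = (⅓)*(-45)/(4/9) = (⅓)*(9/4)*(-45) = -135/4 ≈ -33.750)
J - (-1563 - 1*(-291)) = -135/4 - (-1563 - 1*(-291)) = -135/4 - (-1563 + 291) = -135/4 - 1*(-1272) = -135/4 + 1272 = 4953/4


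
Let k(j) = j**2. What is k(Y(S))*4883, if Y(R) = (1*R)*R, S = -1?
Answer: 4883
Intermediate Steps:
Y(R) = R**2 (Y(R) = R*R = R**2)
k(Y(S))*4883 = ((-1)**2)**2*4883 = 1**2*4883 = 1*4883 = 4883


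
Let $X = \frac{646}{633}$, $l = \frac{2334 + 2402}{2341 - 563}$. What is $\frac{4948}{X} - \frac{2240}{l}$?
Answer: $\frac{47893409}{11951} \approx 4007.5$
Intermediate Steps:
$l = \frac{2368}{889}$ ($l = \frac{4736}{1778} = 4736 \cdot \frac{1}{1778} = \frac{2368}{889} \approx 2.6637$)
$X = \frac{646}{633}$ ($X = 646 \cdot \frac{1}{633} = \frac{646}{633} \approx 1.0205$)
$\frac{4948}{X} - \frac{2240}{l} = \frac{4948}{\frac{646}{633}} - \frac{2240}{\frac{2368}{889}} = 4948 \cdot \frac{633}{646} - \frac{31115}{37} = \frac{1566042}{323} - \frac{31115}{37} = \frac{47893409}{11951}$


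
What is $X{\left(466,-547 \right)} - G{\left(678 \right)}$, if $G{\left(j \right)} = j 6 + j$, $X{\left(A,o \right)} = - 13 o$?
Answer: $2365$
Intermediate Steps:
$G{\left(j \right)} = 7 j$ ($G{\left(j \right)} = 6 j + j = 7 j$)
$X{\left(466,-547 \right)} - G{\left(678 \right)} = \left(-13\right) \left(-547\right) - 7 \cdot 678 = 7111 - 4746 = 2365$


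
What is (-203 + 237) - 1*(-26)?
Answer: 60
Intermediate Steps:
(-203 + 237) - 1*(-26) = 34 + 26 = 60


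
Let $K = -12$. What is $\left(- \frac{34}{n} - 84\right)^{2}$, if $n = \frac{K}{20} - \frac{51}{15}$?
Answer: $\frac{22801}{4} \approx 5700.3$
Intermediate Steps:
$n = -4$ ($n = - \frac{12}{20} - \frac{51}{15} = \left(-12\right) \frac{1}{20} - \frac{17}{5} = - \frac{3}{5} - \frac{17}{5} = -4$)
$\left(- \frac{34}{n} - 84\right)^{2} = \left(- \frac{34}{-4} - 84\right)^{2} = \left(\left(-34\right) \left(- \frac{1}{4}\right) - 84\right)^{2} = \left(\frac{17}{2} - 84\right)^{2} = \left(- \frac{151}{2}\right)^{2} = \frac{22801}{4}$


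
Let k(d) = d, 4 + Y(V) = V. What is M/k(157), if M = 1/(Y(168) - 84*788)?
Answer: -1/10366396 ≈ -9.6466e-8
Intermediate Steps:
Y(V) = -4 + V
M = -1/66028 (M = 1/((-4 + 168) - 84*788) = 1/(164 - 66192) = 1/(-66028) = -1/66028 ≈ -1.5145e-5)
M/k(157) = -1/66028/157 = -1/66028*1/157 = -1/10366396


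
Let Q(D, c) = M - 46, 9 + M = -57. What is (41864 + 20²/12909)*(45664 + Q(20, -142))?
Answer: 631213802368/331 ≈ 1.9070e+9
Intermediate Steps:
M = -66 (M = -9 - 57 = -66)
Q(D, c) = -112 (Q(D, c) = -66 - 46 = -112)
(41864 + 20²/12909)*(45664 + Q(20, -142)) = (41864 + 20²/12909)*(45664 - 112) = (41864 + 400*(1/12909))*45552 = (41864 + 400/12909)*45552 = (540422776/12909)*45552 = 631213802368/331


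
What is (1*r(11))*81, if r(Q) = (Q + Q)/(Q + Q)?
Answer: 81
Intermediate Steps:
r(Q) = 1 (r(Q) = (2*Q)/((2*Q)) = (2*Q)*(1/(2*Q)) = 1)
(1*r(11))*81 = (1*1)*81 = 1*81 = 81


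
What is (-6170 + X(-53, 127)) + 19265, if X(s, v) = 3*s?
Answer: 12936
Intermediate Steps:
(-6170 + X(-53, 127)) + 19265 = (-6170 + 3*(-53)) + 19265 = (-6170 - 159) + 19265 = -6329 + 19265 = 12936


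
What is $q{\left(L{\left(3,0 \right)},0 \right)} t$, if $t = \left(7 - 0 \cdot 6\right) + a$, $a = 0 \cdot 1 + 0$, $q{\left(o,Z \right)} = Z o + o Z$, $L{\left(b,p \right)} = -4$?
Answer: $0$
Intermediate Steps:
$q{\left(o,Z \right)} = 2 Z o$ ($q{\left(o,Z \right)} = Z o + Z o = 2 Z o$)
$a = 0$ ($a = 0 + 0 = 0$)
$t = 7$ ($t = \left(7 - 0 \cdot 6\right) + 0 = \left(7 - 0\right) + 0 = \left(7 + 0\right) + 0 = 7 + 0 = 7$)
$q{\left(L{\left(3,0 \right)},0 \right)} t = 2 \cdot 0 \left(-4\right) 7 = 0 \cdot 7 = 0$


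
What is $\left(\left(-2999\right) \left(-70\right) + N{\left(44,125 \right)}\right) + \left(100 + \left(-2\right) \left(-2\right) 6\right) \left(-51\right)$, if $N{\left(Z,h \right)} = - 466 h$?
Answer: $145356$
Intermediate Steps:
$\left(\left(-2999\right) \left(-70\right) + N{\left(44,125 \right)}\right) + \left(100 + \left(-2\right) \left(-2\right) 6\right) \left(-51\right) = \left(\left(-2999\right) \left(-70\right) - 58250\right) + \left(100 + \left(-2\right) \left(-2\right) 6\right) \left(-51\right) = \left(209930 - 58250\right) + \left(100 + 4 \cdot 6\right) \left(-51\right) = 151680 + \left(100 + 24\right) \left(-51\right) = 151680 + 124 \left(-51\right) = 151680 - 6324 = 145356$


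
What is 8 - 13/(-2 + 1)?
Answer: 21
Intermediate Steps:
8 - 13/(-2 + 1) = 8 - 13/(-1) = 8 - 1*(-13) = 8 + 13 = 21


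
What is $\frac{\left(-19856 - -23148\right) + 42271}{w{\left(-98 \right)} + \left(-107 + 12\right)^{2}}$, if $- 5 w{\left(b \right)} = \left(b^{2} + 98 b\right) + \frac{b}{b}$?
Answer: $\frac{227815}{45124} \approx 5.0486$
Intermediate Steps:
$w{\left(b \right)} = - \frac{1}{5} - \frac{98 b}{5} - \frac{b^{2}}{5}$ ($w{\left(b \right)} = - \frac{\left(b^{2} + 98 b\right) + \frac{b}{b}}{5} = - \frac{\left(b^{2} + 98 b\right) + 1}{5} = - \frac{1 + b^{2} + 98 b}{5} = - \frac{1}{5} - \frac{98 b}{5} - \frac{b^{2}}{5}$)
$\frac{\left(-19856 - -23148\right) + 42271}{w{\left(-98 \right)} + \left(-107 + 12\right)^{2}} = \frac{\left(-19856 - -23148\right) + 42271}{\left(- \frac{1}{5} - - \frac{9604}{5} - \frac{\left(-98\right)^{2}}{5}\right) + \left(-107 + 12\right)^{2}} = \frac{\left(-19856 + 23148\right) + 42271}{\left(- \frac{1}{5} + \frac{9604}{5} - \frac{9604}{5}\right) + \left(-95\right)^{2}} = \frac{3292 + 42271}{\left(- \frac{1}{5} + \frac{9604}{5} - \frac{9604}{5}\right) + 9025} = \frac{45563}{- \frac{1}{5} + 9025} = \frac{45563}{\frac{45124}{5}} = 45563 \cdot \frac{5}{45124} = \frac{227815}{45124}$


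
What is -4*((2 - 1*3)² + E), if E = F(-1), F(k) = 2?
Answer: -12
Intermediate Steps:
E = 2
-4*((2 - 1*3)² + E) = -4*((2 - 1*3)² + 2) = -4*((2 - 3)² + 2) = -4*((-1)² + 2) = -4*(1 + 2) = -4*3 = -12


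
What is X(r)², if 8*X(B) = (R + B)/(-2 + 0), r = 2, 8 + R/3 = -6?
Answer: 25/4 ≈ 6.2500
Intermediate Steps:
R = -42 (R = -24 + 3*(-6) = -24 - 18 = -42)
X(B) = 21/8 - B/16 (X(B) = ((-42 + B)/(-2 + 0))/8 = ((-42 + B)/(-2))/8 = ((-42 + B)*(-½))/8 = (21 - B/2)/8 = 21/8 - B/16)
X(r)² = (21/8 - 1/16*2)² = (21/8 - ⅛)² = (5/2)² = 25/4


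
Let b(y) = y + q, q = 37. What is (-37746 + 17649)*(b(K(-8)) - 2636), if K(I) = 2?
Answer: 52191909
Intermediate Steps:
b(y) = 37 + y (b(y) = y + 37 = 37 + y)
(-37746 + 17649)*(b(K(-8)) - 2636) = (-37746 + 17649)*((37 + 2) - 2636) = -20097*(39 - 2636) = -20097*(-2597) = 52191909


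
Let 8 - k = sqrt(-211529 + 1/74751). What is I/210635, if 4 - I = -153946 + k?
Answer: 153942/210635 + I*sqrt(1181963131784778)/15745176885 ≈ 0.73085 + 0.0021835*I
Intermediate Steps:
k = 8 - I*sqrt(1181963131784778)/74751 (k = 8 - sqrt(-211529 + 1/74751) = 8 - sqrt(-15812004278/74751) = 8 - I*sqrt(1181963131784778)/74751 ≈ 8.0 - 459.92*I)
I = 153942 + I*sqrt(1181963131784778)/74751 (I = 4 - (-153946 + (8 - I*sqrt(1181963131784778)/74751)) = 4 - (-153938 - I*sqrt(1181963131784778)/74751) = 4 + (153938 + I*sqrt(1181963131784778)/74751) = 153942 + I*sqrt(1181963131784778)/74751 ≈ 1.5394e+5 + 459.92*I)
I/210635 = (153942 + I*sqrt(1181963131784778)/74751)/210635 = (153942 + I*sqrt(1181963131784778)/74751)*(1/210635) = 153942/210635 + I*sqrt(1181963131784778)/15745176885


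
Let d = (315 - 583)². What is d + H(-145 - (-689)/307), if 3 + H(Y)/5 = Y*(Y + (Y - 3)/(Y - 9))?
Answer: 759722382858799/4390966661 ≈ 1.7302e+5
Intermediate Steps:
H(Y) = -15 + 5*Y*(Y + (-3 + Y)/(-9 + Y)) (H(Y) = -15 + 5*(Y*(Y + (Y - 3)/(Y - 9))) = -15 + 5*(Y*(Y + (-3 + Y)/(-9 + Y))) = -15 + 5*Y*(Y + (-3 + Y)/(-9 + Y)))
d = 71824 (d = (-268)² = 71824)
d + H(-145 - (-689)/307) = 71824 + 5*(27 + (-145 - (-689)/307)³ - 8*(-145 - (-689)/307)² - 6*(-145 - (-689)/307))/(-9 + (-145 - (-689)/307)) = 71824 + 5*(27 + (-145 - 1*(-689/307))³ - 8*(-145 - 1*(-689/307))² - 6*(-145 - 1*(-689/307)))/(-9 + (-145 - 1*(-689/307))) = 71824 + 5*(27 + (-145 + 689/307)³ - 8*(-145 + 689/307)² - 6*(-145 + 689/307))/(-9 + (-145 + 689/307)) = 71824 + 5*(27 + (-43826/307)³ - 8*(-43826/307)² - 6*(-43826/307))/(-9 - 43826/307) = 71824 + 5*(27 - 84177399163976/28934443 - 8*1920718276/94249 + 262956/307)/(-46589/307) = 71824 + 5*(-307/46589)*(27 - 84177399163976/28934443 - 15365746208/94249 + 262956/307) = 71824 + 5*(-307/46589)*(-88869118679827/28934443) = 71824 + 444345593399135/4390966661 = 759722382858799/4390966661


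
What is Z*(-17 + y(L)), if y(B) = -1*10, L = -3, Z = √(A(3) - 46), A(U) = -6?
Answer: -54*I*√13 ≈ -194.7*I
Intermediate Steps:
Z = 2*I*√13 (Z = √(-6 - 46) = √(-52) = 2*I*√13 ≈ 7.2111*I)
y(B) = -10
Z*(-17 + y(L)) = (2*I*√13)*(-17 - 10) = (2*I*√13)*(-27) = -54*I*√13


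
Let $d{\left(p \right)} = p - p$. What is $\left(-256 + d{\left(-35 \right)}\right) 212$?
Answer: $-54272$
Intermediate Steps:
$d{\left(p \right)} = 0$
$\left(-256 + d{\left(-35 \right)}\right) 212 = \left(-256 + 0\right) 212 = \left(-256\right) 212 = -54272$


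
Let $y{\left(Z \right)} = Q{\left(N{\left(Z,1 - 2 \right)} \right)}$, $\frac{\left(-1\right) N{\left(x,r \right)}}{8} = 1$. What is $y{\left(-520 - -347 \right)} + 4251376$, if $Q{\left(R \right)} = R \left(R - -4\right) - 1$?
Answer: $4251407$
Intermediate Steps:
$N{\left(x,r \right)} = -8$ ($N{\left(x,r \right)} = \left(-8\right) 1 = -8$)
$Q{\left(R \right)} = -1 + R \left(4 + R\right)$ ($Q{\left(R \right)} = R \left(R + 4\right) - 1 = R \left(4 + R\right) - 1 = -1 + R \left(4 + R\right)$)
$y{\left(Z \right)} = 31$ ($y{\left(Z \right)} = -1 + \left(-8\right)^{2} + 4 \left(-8\right) = -1 + 64 - 32 = 31$)
$y{\left(-520 - -347 \right)} + 4251376 = 31 + 4251376 = 4251407$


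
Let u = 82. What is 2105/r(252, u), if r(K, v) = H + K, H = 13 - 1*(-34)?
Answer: 2105/299 ≈ 7.0401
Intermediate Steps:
H = 47 (H = 13 + 34 = 47)
r(K, v) = 47 + K
2105/r(252, u) = 2105/(47 + 252) = 2105/299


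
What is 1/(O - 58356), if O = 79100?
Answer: 1/20744 ≈ 4.8207e-5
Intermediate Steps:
1/(O - 58356) = 1/(79100 - 58356) = 1/20744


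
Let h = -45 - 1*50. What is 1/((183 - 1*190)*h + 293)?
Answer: 1/958 ≈ 0.0010438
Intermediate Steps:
h = -95 (h = -45 - 50 = -95)
1/((183 - 1*190)*h + 293) = 1/((183 - 1*190)*(-95) + 293) = 1/((183 - 190)*(-95) + 293) = 1/(-7*(-95) + 293) = 1/(665 + 293) = 1/958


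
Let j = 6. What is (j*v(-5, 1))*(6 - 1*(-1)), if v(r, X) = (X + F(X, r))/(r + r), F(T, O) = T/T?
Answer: -42/5 ≈ -8.4000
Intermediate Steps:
F(T, O) = 1
v(r, X) = (1 + X)/(2*r) (v(r, X) = (X + 1)/(r + r) = (1 + X)/((2*r)) = (1 + X)*(1/(2*r)) = (1 + X)/(2*r))
(j*v(-5, 1))*(6 - 1*(-1)) = (6*((½)*(1 + 1)/(-5)))*(6 - 1*(-1)) = (6*((½)*(-⅕)*2))*(6 + 1) = (6*(-⅕))*7 = -6/5*7 = -42/5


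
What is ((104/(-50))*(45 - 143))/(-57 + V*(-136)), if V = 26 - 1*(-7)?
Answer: -5096/113625 ≈ -0.044849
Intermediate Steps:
V = 33 (V = 26 + 7 = 33)
((104/(-50))*(45 - 143))/(-57 + V*(-136)) = ((104/(-50))*(45 - 143))/(-57 + 33*(-136)) = ((104*(-1/50))*(-98))/(-57 - 4488) = -52/25*(-98)/(-4545) = (5096/25)*(-1/4545) = -5096/113625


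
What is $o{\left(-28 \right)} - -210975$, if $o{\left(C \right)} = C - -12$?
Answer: $210959$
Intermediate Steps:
$o{\left(C \right)} = 12 + C$ ($o{\left(C \right)} = C + 12 = 12 + C$)
$o{\left(-28 \right)} - -210975 = \left(12 - 28\right) - -210975 = -16 + 210975 = 210959$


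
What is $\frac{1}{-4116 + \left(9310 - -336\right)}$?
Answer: $\frac{1}{5530} \approx 0.00018083$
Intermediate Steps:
$\frac{1}{-4116 + \left(9310 - -336\right)} = \frac{1}{-4116 + \left(9310 + 336\right)} = \frac{1}{-4116 + 9646} = \frac{1}{5530}$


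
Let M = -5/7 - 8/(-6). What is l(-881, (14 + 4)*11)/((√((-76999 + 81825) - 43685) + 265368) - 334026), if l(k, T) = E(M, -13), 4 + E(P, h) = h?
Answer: 389062/1571319941 + 17*I*√38859/4713959823 ≈ 0.0002476 + 7.109e-7*I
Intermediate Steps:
M = 13/21 (M = -5*⅐ - 8*(-⅙) = -5/7 + 4/3 = 13/21 ≈ 0.61905)
E(P, h) = -4 + h
l(k, T) = -17 (l(k, T) = -4 - 13 = -17)
l(-881, (14 + 4)*11)/((√((-76999 + 81825) - 43685) + 265368) - 334026) = -17/((√((-76999 + 81825) - 43685) + 265368) - 334026) = -17/((√(4826 - 43685) + 265368) - 334026) = -17/((√(-38859) + 265368) - 334026) = -17/((I*√38859 + 265368) - 334026) = -17/((265368 + I*√38859) - 334026) = -17/(-68658 + I*√38859)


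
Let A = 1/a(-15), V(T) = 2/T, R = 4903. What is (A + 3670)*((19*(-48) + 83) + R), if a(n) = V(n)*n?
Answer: 14953617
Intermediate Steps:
a(n) = 2 (a(n) = (2/n)*n = 2)
A = 1/2 ≈ 0.50000
(A + 3670)*((19*(-48) + 83) + R) = (1/2 + 3670)*((19*(-48) + 83) + 4903) = 7341*((-912 + 83) + 4903)/2 = 7341*(-829 + 4903)/2 = (7341/2)*4074 = 14953617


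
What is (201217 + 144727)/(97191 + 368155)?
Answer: 172972/232673 ≈ 0.74341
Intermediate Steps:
(201217 + 144727)/(97191 + 368155) = 345944/465346 = 345944*(1/465346) = 172972/232673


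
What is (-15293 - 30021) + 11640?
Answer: -33674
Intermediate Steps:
(-15293 - 30021) + 11640 = -45314 + 11640 = -33674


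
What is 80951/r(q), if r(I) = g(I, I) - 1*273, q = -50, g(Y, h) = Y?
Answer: -80951/323 ≈ -250.62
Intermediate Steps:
r(I) = -273 + I (r(I) = I - 1*273 = I - 273 = -273 + I)
80951/r(q) = 80951/(-273 - 50) = 80951/(-323) = 80951*(-1/323) = -80951/323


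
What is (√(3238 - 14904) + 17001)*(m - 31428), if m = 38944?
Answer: 127779516 + 7516*I*√11666 ≈ 1.2778e+8 + 8.118e+5*I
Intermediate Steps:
(√(3238 - 14904) + 17001)*(m - 31428) = (√(3238 - 14904) + 17001)*(38944 - 31428) = (√(-11666) + 17001)*7516 = (I*√11666 + 17001)*7516 = (17001 + I*√11666)*7516 = 127779516 + 7516*I*√11666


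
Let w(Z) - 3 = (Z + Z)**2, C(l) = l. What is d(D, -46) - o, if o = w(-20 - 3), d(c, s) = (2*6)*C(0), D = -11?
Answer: -2119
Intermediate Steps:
w(Z) = 3 + 4*Z**2 (w(Z) = 3 + (Z + Z)**2 = 3 + (2*Z)**2 = 3 + 4*Z**2)
d(c, s) = 0 (d(c, s) = (2*6)*0 = 12*0 = 0)
o = 2119 (o = 3 + 4*(-20 - 3)**2 = 3 + 4*(-23)**2 = 3 + 4*529 = 3 + 2116 = 2119)
d(D, -46) - o = 0 - 1*2119 = 0 - 2119 = -2119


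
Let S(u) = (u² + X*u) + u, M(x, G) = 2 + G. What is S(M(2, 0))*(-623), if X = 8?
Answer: -13706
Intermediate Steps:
S(u) = u² + 9*u (S(u) = (u² + 8*u) + u = u² + 9*u)
S(M(2, 0))*(-623) = ((2 + 0)*(9 + (2 + 0)))*(-623) = (2*(9 + 2))*(-623) = (2*11)*(-623) = 22*(-623) = -13706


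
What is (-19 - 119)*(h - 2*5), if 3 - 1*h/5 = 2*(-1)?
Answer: -2070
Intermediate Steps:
h = 25 (h = 15 - 10*(-1) = 15 - 5*(-2) = 15 + 10 = 25)
(-19 - 119)*(h - 2*5) = (-19 - 119)*(25 - 2*5) = -138*(25 - 10) = -138*15 = -2070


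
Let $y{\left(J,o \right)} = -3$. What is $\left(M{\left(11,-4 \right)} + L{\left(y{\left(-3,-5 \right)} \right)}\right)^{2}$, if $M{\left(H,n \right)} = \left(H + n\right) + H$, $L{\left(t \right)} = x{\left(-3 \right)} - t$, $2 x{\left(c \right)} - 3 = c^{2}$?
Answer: $729$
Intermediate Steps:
$x{\left(c \right)} = \frac{3}{2} + \frac{c^{2}}{2}$
$L{\left(t \right)} = 6 - t$ ($L{\left(t \right)} = \left(\frac{3}{2} + \frac{\left(-3\right)^{2}}{2}\right) - t = \left(\frac{3}{2} + \frac{1}{2} \cdot 9\right) - t = \left(\frac{3}{2} + \frac{9}{2}\right) - t = 6 - t$)
$M{\left(H,n \right)} = n + 2 H$
$\left(M{\left(11,-4 \right)} + L{\left(y{\left(-3,-5 \right)} \right)}\right)^{2} = \left(\left(-4 + 2 \cdot 11\right) + \left(6 - -3\right)\right)^{2} = \left(\left(-4 + 22\right) + \left(6 + 3\right)\right)^{2} = \left(18 + 9\right)^{2} = 27^{2} = 729$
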